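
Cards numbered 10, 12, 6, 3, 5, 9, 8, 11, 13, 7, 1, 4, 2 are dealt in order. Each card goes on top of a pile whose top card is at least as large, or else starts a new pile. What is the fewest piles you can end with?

Place each on the leftmost legal pile:
10 → new pile 1 (tops now [10])
12 → new pile 2 (tops now [10, 12])
6 → pile 1 (tops now [6, 12])
3 → pile 1 (tops now [3, 12])
5 → pile 2 (tops now [3, 5])
9 → new pile 3 (tops now [3, 5, 9])
8 → pile 3 (tops now [3, 5, 8])
11 → new pile 4 (tops now [3, 5, 8, 11])
13 → new pile 5 (tops now [3, 5, 8, 11, 13])
7 → pile 3 (tops now [3, 5, 7, 11, 13])
1 → pile 1 (tops now [1, 5, 7, 11, 13])
4 → pile 2 (tops now [1, 4, 7, 11, 13])
2 → pile 2 (tops now [1, 2, 7, 11, 13])
Five piles.

5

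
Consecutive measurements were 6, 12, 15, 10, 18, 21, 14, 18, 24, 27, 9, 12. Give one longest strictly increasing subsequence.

Patience tails give the LIS length; then backtrack through the dp parents:
6 → extends → [6]
12 → extends → [6, 12]
15 → extends → [6, 12, 15]
10 → replaces 12 → [6, 10, 15]
18 → extends → [6, 10, 15, 18]
21 → extends → [6, 10, 15, 18, 21]
14 → replaces 15 → [6, 10, 14, 18, 21]
18 → already a tail → [6, 10, 14, 18, 21]
24 → extends → [6, 10, 14, 18, 21, 24]
27 → extends → [6, 10, 14, 18, 21, 24, 27]
9 → replaces 10 → [6, 9, 14, 18, 21, 24, 27]
12 → replaces 14 → [6, 9, 12, 18, 21, 24, 27]
Length 7; one witness is 6, 12, 15, 18, 21, 24, 27.

6, 12, 15, 18, 21, 24, 27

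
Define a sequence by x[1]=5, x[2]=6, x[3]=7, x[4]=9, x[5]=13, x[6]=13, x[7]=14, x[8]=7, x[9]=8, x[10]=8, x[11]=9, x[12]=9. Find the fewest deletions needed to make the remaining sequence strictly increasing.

Fewest deletions = n − (longest strictly increasing subsequence).
Patience tails:
5 → extends → [5]
6 → extends → [5, 6]
7 → extends → [5, 6, 7]
9 → extends → [5, 6, 7, 9]
13 → extends → [5, 6, 7, 9, 13]
13 → already a tail → [5, 6, 7, 9, 13]
14 → extends → [5, 6, 7, 9, 13, 14]
7 → already a tail → [5, 6, 7, 9, 13, 14]
8 → replaces 9 → [5, 6, 7, 8, 13, 14]
8 → already a tail → [5, 6, 7, 8, 13, 14]
9 → replaces 13 → [5, 6, 7, 8, 9, 14]
9 → already a tail → [5, 6, 7, 8, 9, 14]
Longest strictly increasing subsequence has length 6, so deletions = 12 − 6 = 6.

6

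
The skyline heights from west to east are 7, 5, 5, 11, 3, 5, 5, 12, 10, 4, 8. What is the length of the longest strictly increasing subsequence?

Track the smallest tail for each achievable length (strict):
7 → extends → [7]
5 → replaces 7 → [5]
5 → already a tail → [5]
11 → extends → [5, 11]
3 → replaces 5 → [3, 11]
5 → replaces 11 → [3, 5]
5 → already a tail → [3, 5]
12 → extends → [3, 5, 12]
10 → replaces 12 → [3, 5, 10]
4 → replaces 5 → [3, 4, 10]
8 → replaces 10 → [3, 4, 8]
Three tails, so the longest strictly increasing subsequence has length 3 (e.g. 7, 11, 12).

3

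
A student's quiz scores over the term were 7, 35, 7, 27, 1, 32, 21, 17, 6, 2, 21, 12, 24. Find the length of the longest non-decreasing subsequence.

5

Track the smallest tail for each achievable length (allowing ties):
7 → extends → [7]
35 → extends → [7, 35]
7 → replaces 35 → [7, 7]
27 → extends → [7, 7, 27]
1 → replaces 7 → [1, 7, 27]
32 → extends → [1, 7, 27, 32]
21 → replaces 27 → [1, 7, 21, 32]
17 → replaces 21 → [1, 7, 17, 32]
6 → replaces 7 → [1, 6, 17, 32]
2 → replaces 6 → [1, 2, 17, 32]
21 → replaces 32 → [1, 2, 17, 21]
12 → replaces 17 → [1, 2, 12, 21]
24 → extends → [1, 2, 12, 21, 24]
Five tails, so the longest non-decreasing subsequence has length 5 (e.g. 7, 7, 21, 21, 24).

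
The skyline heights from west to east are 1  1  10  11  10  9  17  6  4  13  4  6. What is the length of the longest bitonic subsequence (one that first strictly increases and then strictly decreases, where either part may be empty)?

7

inc[i] = longest strictly increasing subsequence ending at i; dec[i] = longest strictly decreasing subsequence starting at i:
i:      1  2  3  4  5  6  7  8  9 10 11 12
a[i]:   1  1 10 11 10  9 17  6  4 13  4  6
inc:    1  1  2  3  2  2  4  2  2  4  2  3
dec:    1  1  4  5  4  3  3  2  1  2  1  1
Best peak at i=4 (value 11): inc=3, dec=5, length 3+5−1 = 7.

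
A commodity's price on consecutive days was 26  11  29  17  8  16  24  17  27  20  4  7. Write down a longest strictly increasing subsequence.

Patience tails give the LIS length; then backtrack through the dp parents:
26 → extends → [26]
11 → replaces 26 → [11]
29 → extends → [11, 29]
17 → replaces 29 → [11, 17]
8 → replaces 11 → [8, 17]
16 → replaces 17 → [8, 16]
24 → extends → [8, 16, 24]
17 → replaces 24 → [8, 16, 17]
27 → extends → [8, 16, 17, 27]
20 → replaces 27 → [8, 16, 17, 20]
4 → replaces 8 → [4, 16, 17, 20]
7 → replaces 16 → [4, 7, 17, 20]
Length 4; one witness is 11, 17, 24, 27.

11, 17, 24, 27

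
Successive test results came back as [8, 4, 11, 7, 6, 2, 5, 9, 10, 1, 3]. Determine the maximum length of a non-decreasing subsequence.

4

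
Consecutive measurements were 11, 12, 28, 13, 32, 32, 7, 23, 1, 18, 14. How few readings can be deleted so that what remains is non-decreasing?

Fewest deletions = n − (longest non-decreasing subsequence).
Patience tails:
11 → extends → [11]
12 → extends → [11, 12]
28 → extends → [11, 12, 28]
13 → replaces 28 → [11, 12, 13]
32 → extends → [11, 12, 13, 32]
32 → extends → [11, 12, 13, 32, 32]
7 → replaces 11 → [7, 12, 13, 32, 32]
23 → replaces 32 → [7, 12, 13, 23, 32]
1 → replaces 7 → [1, 12, 13, 23, 32]
18 → replaces 23 → [1, 12, 13, 18, 32]
14 → replaces 18 → [1, 12, 13, 14, 32]
Longest non-decreasing subsequence has length 5, so deletions = 11 − 5 = 6.

6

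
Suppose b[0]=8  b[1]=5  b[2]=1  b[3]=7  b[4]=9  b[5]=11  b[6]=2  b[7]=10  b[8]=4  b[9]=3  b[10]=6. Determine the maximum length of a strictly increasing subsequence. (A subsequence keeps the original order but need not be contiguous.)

4

Let dp[i] be the length of the longest such subsequence ending at index i:
i:      0  1  2  3  4  5  6  7  8  9 10
b[i]:   8  5  1  7  9 11  2 10  4  3  6
dp:     1  1  1  2  3  4  2  4  3  3  4
Maximum dp value is 4.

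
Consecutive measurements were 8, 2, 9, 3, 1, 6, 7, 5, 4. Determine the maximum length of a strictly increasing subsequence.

4

Let dp[i] be the length of the longest such subsequence ending at index i:
i:     1 2 3 4 5 6 7 8 9
a[i]:  8 2 9 3 1 6 7 5 4
dp:    1 1 2 2 1 3 4 3 3
Maximum dp value is 4.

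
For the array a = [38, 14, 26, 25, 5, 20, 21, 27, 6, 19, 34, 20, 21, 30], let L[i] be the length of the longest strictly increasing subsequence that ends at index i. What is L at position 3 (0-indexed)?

dp[i] = 1 + max{dp[j] : j<i, a[j]<a[i]} (or 1 if no such j):
i:      0  1  2  3  4  5  6  7  8  9 10 11 12 13
a[i]:  38 14 26 25  5 20 21 27  6 19 34 20 21 30
dp:     1  1  2  2  1  2  3  4  2  3  5  4  5  6
At index 3 the value is 2.

2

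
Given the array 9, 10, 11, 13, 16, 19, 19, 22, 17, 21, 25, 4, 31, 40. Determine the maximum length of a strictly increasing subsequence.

Let dp[i] be the length of the longest such subsequence ending at index i:
i:      1  2  3  4  5  6  7  8  9 10 11 12 13 14
a[i]:   9 10 11 13 16 19 19 22 17 21 25  4 31 40
dp:     1  2  3  4  5  6  6  7  6  7  8  1  9 10
Maximum dp value is 10.

10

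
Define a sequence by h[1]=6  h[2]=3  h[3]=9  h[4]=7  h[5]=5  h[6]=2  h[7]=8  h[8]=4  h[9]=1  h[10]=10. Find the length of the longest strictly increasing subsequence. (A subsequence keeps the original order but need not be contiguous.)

4

Let dp[i] be the length of the longest such subsequence ending at index i:
i:      1  2  3  4  5  6  7  8  9 10
h[i]:   6  3  9  7  5  2  8  4  1 10
dp:     1  1  2  2  2  1  3  2  1  4
Maximum dp value is 4.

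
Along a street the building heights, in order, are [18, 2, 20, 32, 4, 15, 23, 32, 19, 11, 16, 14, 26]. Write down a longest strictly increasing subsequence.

2, 4, 15, 23, 32

Patience tails give the LIS length; then backtrack through the dp parents:
18 → extends → [18]
2 → replaces 18 → [2]
20 → extends → [2, 20]
32 → extends → [2, 20, 32]
4 → replaces 20 → [2, 4, 32]
15 → replaces 32 → [2, 4, 15]
23 → extends → [2, 4, 15, 23]
32 → extends → [2, 4, 15, 23, 32]
19 → replaces 23 → [2, 4, 15, 19, 32]
11 → replaces 15 → [2, 4, 11, 19, 32]
16 → replaces 19 → [2, 4, 11, 16, 32]
14 → replaces 16 → [2, 4, 11, 14, 32]
26 → replaces 32 → [2, 4, 11, 14, 26]
Length 5; one witness is 2, 4, 15, 23, 32.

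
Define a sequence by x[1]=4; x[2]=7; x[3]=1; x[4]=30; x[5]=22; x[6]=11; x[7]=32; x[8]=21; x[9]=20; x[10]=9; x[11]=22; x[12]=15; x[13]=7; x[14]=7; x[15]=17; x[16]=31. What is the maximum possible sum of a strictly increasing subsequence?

Let S[i] be the best sum of a strictly increasing subsequence ending at i:
i:      1  2  3  4  5  6  7  8  9 10 11 12 13 14 15 16
x[i]:   4  7  1 30 22 11 32 21 20  9 22 15  7  7 17 31
S:      4 11  1 41 33 22 73 43 42 20 65 37 11 11 54 96
Maximum is 96 (e.g. 4 + 7 + 11 + 21 + 22 + 31).

96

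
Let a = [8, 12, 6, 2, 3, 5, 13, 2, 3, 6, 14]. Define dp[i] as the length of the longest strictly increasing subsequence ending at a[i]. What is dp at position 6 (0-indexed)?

dp[i] = 1 + max{dp[j] : j<i, a[j]<a[i]} (or 1 if no such j):
i:      0  1  2  3  4  5  6  7  8  9 10
a[i]:   8 12  6  2  3  5 13  2  3  6 14
dp:     1  2  1  1  2  3  4  1  2  4  5
At index 6 the value is 4.

4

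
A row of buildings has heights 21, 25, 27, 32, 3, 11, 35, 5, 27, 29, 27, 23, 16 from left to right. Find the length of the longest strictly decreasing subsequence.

5

Negate each value so 'decreasing' becomes 'increasing', then run patience tails on the negated sequence:
-21 → extends → [-21]
-25 → replaces -21 → [-25]
-27 → replaces -25 → [-27]
-32 → replaces -27 → [-32]
-3 → extends → [-32, -3]
-11 → replaces -3 → [-32, -11]
-35 → replaces -32 → [-35, -11]
-5 → extends → [-35, -11, -5]
-27 → replaces -11 → [-35, -27, -5]
-29 → replaces -27 → [-35, -29, -5]
-27 → replaces -5 → [-35, -29, -27]
-23 → extends → [-35, -29, -27, -23]
-16 → extends → [-35, -29, -27, -23, -16]
Five tails, so the longest strictly decreasing subsequence of the original has length 5.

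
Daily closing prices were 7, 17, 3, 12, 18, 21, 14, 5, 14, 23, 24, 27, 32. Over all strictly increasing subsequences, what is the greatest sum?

169

Let S[i] be the best sum of a strictly increasing subsequence ending at i:
i:       1   2   3   4   5   6   7   8   9  10  11  12  13
a[i]:    7  17   3  12  18  21  14   5  14  23  24  27  32
S:       7  24   3  19  42  63  33   8  33  86 110 137 169
Maximum is 169 (e.g. 7 + 17 + 18 + 21 + 23 + 24 + 27 + 32).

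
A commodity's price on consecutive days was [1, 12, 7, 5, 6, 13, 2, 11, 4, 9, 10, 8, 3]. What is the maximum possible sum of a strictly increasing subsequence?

31

Let S[i] be the best sum of a strictly increasing subsequence ending at i:
i:      1  2  3  4  5  6  7  8  9 10 11 12 13
a[i]:   1 12  7  5  6 13  2 11  4  9 10  8  3
S:      1 13  8  6 12 26  3 23  7 21 31 20  6
Maximum is 31 (e.g. 1 + 5 + 6 + 9 + 10).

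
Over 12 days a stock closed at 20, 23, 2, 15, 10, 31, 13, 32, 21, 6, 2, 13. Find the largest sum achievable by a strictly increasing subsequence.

106

Let S[i] be the best sum of a strictly increasing subsequence ending at i:
i:       1   2   3   4   5   6   7   8   9  10  11  12
a[i]:   20  23   2  15  10  31  13  32  21   6   2  13
S:      20  43   2  17  12  74  25 106  46   8   2  25
Maximum is 106 (e.g. 20 + 23 + 31 + 32).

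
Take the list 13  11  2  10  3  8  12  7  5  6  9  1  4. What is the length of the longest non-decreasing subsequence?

5

Let dp[i] be the length of the longest such subsequence ending at index i:
i:      1  2  3  4  5  6  7  8  9 10 11 12 13
a[i]:  13 11  2 10  3  8 12  7  5  6  9  1  4
dp:     1  1  1  2  2  3  4  3  3  4  5  1  3
Maximum dp value is 5.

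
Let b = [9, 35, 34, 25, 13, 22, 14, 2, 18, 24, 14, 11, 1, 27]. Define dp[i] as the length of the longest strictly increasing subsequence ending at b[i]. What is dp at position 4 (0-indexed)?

2

dp[i] = 1 + max{dp[j] : j<i, b[j]<b[i]} (or 1 if no such j):
i:      0  1  2  3  4  5  6  7  8  9 10 11 12 13
b[i]:   9 35 34 25 13 22 14  2 18 24 14 11  1 27
dp:     1  2  2  2  2  3  3  1  4  5  3  2  1  6
At index 4 the value is 2.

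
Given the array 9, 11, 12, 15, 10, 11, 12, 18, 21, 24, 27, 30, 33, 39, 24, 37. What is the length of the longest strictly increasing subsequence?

11

Track the smallest tail for each achievable length (strict):
9 → extends → [9]
11 → extends → [9, 11]
12 → extends → [9, 11, 12]
15 → extends → [9, 11, 12, 15]
10 → replaces 11 → [9, 10, 12, 15]
11 → replaces 12 → [9, 10, 11, 15]
12 → replaces 15 → [9, 10, 11, 12]
18 → extends → [9, 10, 11, 12, 18]
21 → extends → [9, 10, 11, 12, 18, 21]
24 → extends → [9, 10, 11, 12, 18, 21, 24]
27 → extends → [9, 10, 11, 12, 18, 21, 24, 27]
30 → extends → [9, 10, 11, 12, 18, 21, 24, 27, 30]
33 → extends → [9, 10, 11, 12, 18, 21, 24, 27, 30, 33]
39 → extends → [9, 10, 11, 12, 18, 21, 24, 27, 30, 33, 39]
24 → already a tail → [9, 10, 11, 12, 18, 21, 24, 27, 30, 33, 39]
37 → replaces 39 → [9, 10, 11, 12, 18, 21, 24, 27, 30, 33, 37]
Eleven tails, so the longest strictly increasing subsequence has length 11 (e.g. 9, 11, 12, 15, 18, 21, 24, 27, 30, 33, 39).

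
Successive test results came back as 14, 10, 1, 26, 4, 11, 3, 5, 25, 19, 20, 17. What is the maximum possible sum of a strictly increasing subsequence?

Let S[i] be the best sum of a strictly increasing subsequence ending at i:
i:      1  2  3  4  5  6  7  8  9 10 11 12
a[i]:  14 10  1 26  4 11  3  5 25 19 20 17
S:     14 10  1 40  5 21  4 10 46 40 60 38
Maximum is 60 (e.g. 10 + 11 + 19 + 20).

60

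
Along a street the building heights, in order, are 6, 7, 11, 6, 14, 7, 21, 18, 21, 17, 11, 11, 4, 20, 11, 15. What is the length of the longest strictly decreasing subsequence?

5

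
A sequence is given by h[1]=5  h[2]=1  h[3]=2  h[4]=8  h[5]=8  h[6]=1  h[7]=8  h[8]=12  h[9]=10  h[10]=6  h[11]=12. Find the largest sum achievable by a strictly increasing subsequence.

Let S[i] be the best sum of a strictly increasing subsequence ending at i:
i:      1  2  3  4  5  6  7  8  9 10 11
h[i]:   5  1  2  8  8  1  8 12 10  6 12
S:      5  1  3 13 13  1 13 25 23 11 35
Maximum is 35 (e.g. 5 + 8 + 10 + 12).

35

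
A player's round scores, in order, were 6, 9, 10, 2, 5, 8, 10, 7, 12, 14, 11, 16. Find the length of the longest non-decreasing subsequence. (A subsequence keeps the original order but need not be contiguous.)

7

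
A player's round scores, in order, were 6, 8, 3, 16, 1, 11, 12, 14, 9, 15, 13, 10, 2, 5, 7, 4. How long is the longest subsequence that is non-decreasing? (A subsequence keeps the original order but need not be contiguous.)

6

Track the smallest tail for each achievable length (allowing ties):
6 → extends → [6]
8 → extends → [6, 8]
3 → replaces 6 → [3, 8]
16 → extends → [3, 8, 16]
1 → replaces 3 → [1, 8, 16]
11 → replaces 16 → [1, 8, 11]
12 → extends → [1, 8, 11, 12]
14 → extends → [1, 8, 11, 12, 14]
9 → replaces 11 → [1, 8, 9, 12, 14]
15 → extends → [1, 8, 9, 12, 14, 15]
13 → replaces 14 → [1, 8, 9, 12, 13, 15]
10 → replaces 12 → [1, 8, 9, 10, 13, 15]
2 → replaces 8 → [1, 2, 9, 10, 13, 15]
5 → replaces 9 → [1, 2, 5, 10, 13, 15]
7 → replaces 10 → [1, 2, 5, 7, 13, 15]
4 → replaces 5 → [1, 2, 4, 7, 13, 15]
Six tails, so the longest non-decreasing subsequence has length 6 (e.g. 6, 8, 11, 12, 14, 15).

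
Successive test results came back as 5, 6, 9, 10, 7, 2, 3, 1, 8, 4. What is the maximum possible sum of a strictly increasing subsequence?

Let S[i] be the best sum of a strictly increasing subsequence ending at i:
i:      1  2  3  4  5  6  7  8  9 10
a[i]:   5  6  9 10  7  2  3  1  8  4
S:      5 11 20 30 18  2  5  1 26  9
Maximum is 30 (e.g. 5 + 6 + 9 + 10).

30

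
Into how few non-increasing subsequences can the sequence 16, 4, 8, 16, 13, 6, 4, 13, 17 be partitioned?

4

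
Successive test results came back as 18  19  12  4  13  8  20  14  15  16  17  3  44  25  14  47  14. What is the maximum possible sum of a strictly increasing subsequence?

178

Let S[i] be the best sum of a strictly increasing subsequence ending at i:
i:       1   2   3   4   5   6   7   8   9  10  11  12  13  14  15  16  17
a[i]:   18  19  12   4  13   8  20  14  15  16  17   3  44  25  14  47  14
S:      18  37  12   4  25  12  57  39  54  70  87   3 131 112  39 178  39
Maximum is 178 (e.g. 12 + 13 + 14 + 15 + 16 + 17 + 44 + 47).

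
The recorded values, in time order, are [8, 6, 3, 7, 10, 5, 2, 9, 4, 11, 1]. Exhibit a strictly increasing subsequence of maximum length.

6, 7, 10, 11

Patience tails give the LIS length; then backtrack through the dp parents:
8 → extends → [8]
6 → replaces 8 → [6]
3 → replaces 6 → [3]
7 → extends → [3, 7]
10 → extends → [3, 7, 10]
5 → replaces 7 → [3, 5, 10]
2 → replaces 3 → [2, 5, 10]
9 → replaces 10 → [2, 5, 9]
4 → replaces 5 → [2, 4, 9]
11 → extends → [2, 4, 9, 11]
1 → replaces 2 → [1, 4, 9, 11]
Length 4; one witness is 6, 7, 10, 11.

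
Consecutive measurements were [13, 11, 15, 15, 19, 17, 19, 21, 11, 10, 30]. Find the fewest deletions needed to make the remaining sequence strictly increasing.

5

Fewest deletions = n − (longest strictly increasing subsequence).
i:      1  2  3  4  5  6  7  8  9 10 11
a[i]:  13 11 15 15 19 17 19 21 11 10 30
dp:     1  1  2  2  3  3  4  5  1  1  6
max dp = 6, so deletions = 11 − 6 = 5.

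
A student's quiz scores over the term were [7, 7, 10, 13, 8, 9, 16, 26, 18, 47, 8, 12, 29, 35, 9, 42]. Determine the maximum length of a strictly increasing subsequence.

8

Track the smallest tail for each achievable length (strict):
7 → extends → [7]
7 → already a tail → [7]
10 → extends → [7, 10]
13 → extends → [7, 10, 13]
8 → replaces 10 → [7, 8, 13]
9 → replaces 13 → [7, 8, 9]
16 → extends → [7, 8, 9, 16]
26 → extends → [7, 8, 9, 16, 26]
18 → replaces 26 → [7, 8, 9, 16, 18]
47 → extends → [7, 8, 9, 16, 18, 47]
8 → already a tail → [7, 8, 9, 16, 18, 47]
12 → replaces 16 → [7, 8, 9, 12, 18, 47]
29 → replaces 47 → [7, 8, 9, 12, 18, 29]
35 → extends → [7, 8, 9, 12, 18, 29, 35]
9 → already a tail → [7, 8, 9, 12, 18, 29, 35]
42 → extends → [7, 8, 9, 12, 18, 29, 35, 42]
Eight tails, so the longest strictly increasing subsequence has length 8 (e.g. 7, 10, 13, 16, 26, 29, 35, 42).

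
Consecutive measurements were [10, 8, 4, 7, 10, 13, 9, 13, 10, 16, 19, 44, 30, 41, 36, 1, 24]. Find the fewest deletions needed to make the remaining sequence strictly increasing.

9

Fewest deletions = n − (longest strictly increasing subsequence).
i:      1  2  3  4  5  6  7  8  9 10 11 12 13 14 15 16 17
a[i]:  10  8  4  7 10 13  9 13 10 16 19 44 30 41 36  1 24
dp:     1  1  1  2  3  4  3  4  4  5  6  7  7  8  8  1  7
max dp = 8, so deletions = 17 − 8 = 9.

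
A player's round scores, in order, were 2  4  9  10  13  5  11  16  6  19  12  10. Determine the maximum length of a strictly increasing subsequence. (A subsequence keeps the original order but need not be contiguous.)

7

Track the smallest tail for each achievable length (strict):
2 → extends → [2]
4 → extends → [2, 4]
9 → extends → [2, 4, 9]
10 → extends → [2, 4, 9, 10]
13 → extends → [2, 4, 9, 10, 13]
5 → replaces 9 → [2, 4, 5, 10, 13]
11 → replaces 13 → [2, 4, 5, 10, 11]
16 → extends → [2, 4, 5, 10, 11, 16]
6 → replaces 10 → [2, 4, 5, 6, 11, 16]
19 → extends → [2, 4, 5, 6, 11, 16, 19]
12 → replaces 16 → [2, 4, 5, 6, 11, 12, 19]
10 → replaces 11 → [2, 4, 5, 6, 10, 12, 19]
Seven tails, so the longest strictly increasing subsequence has length 7 (e.g. 2, 4, 9, 10, 13, 16, 19).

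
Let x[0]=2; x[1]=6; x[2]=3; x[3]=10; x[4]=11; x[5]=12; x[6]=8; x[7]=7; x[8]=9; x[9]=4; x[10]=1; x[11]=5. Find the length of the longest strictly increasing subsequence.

Let dp[i] be the length of the longest such subsequence ending at index i:
i:      0  1  2  3  4  5  6  7  8  9 10 11
x[i]:   2  6  3 10 11 12  8  7  9  4  1  5
dp:     1  2  2  3  4  5  3  3  4  3  1  4
Maximum dp value is 5.

5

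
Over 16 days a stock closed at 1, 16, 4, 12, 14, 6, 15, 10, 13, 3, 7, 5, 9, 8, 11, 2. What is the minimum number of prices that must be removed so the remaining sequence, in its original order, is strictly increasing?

Fewest deletions = n − (longest strictly increasing subsequence).
i:      1  2  3  4  5  6  7  8  9 10 11 12 13 14 15 16
a[i]:   1 16  4 12 14  6 15 10 13  3  7  5  9  8 11  2
dp:     1  2  2  3  4  3  5  4  5  2  4  3  5  5  6  2
max dp = 6, so deletions = 16 − 6 = 10.

10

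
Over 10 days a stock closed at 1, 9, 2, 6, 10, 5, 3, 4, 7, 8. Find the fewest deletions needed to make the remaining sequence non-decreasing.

Fewest deletions = n − (longest non-decreasing subsequence).
Patience tails:
1 → extends → [1]
9 → extends → [1, 9]
2 → replaces 9 → [1, 2]
6 → extends → [1, 2, 6]
10 → extends → [1, 2, 6, 10]
5 → replaces 6 → [1, 2, 5, 10]
3 → replaces 5 → [1, 2, 3, 10]
4 → replaces 10 → [1, 2, 3, 4]
7 → extends → [1, 2, 3, 4, 7]
8 → extends → [1, 2, 3, 4, 7, 8]
Longest non-decreasing subsequence has length 6, so deletions = 10 − 6 = 4.

4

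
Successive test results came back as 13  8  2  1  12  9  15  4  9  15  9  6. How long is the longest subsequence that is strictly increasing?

4

Let dp[i] be the length of the longest such subsequence ending at index i:
i:      1  2  3  4  5  6  7  8  9 10 11 12
a[i]:  13  8  2  1 12  9 15  4  9 15  9  6
dp:     1  1  1  1  2  2  3  2  3  4  3  3
Maximum dp value is 4.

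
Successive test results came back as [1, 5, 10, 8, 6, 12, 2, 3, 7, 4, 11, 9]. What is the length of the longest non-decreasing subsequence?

5

Let dp[i] be the length of the longest such subsequence ending at index i:
i:      1  2  3  4  5  6  7  8  9 10 11 12
a[i]:   1  5 10  8  6 12  2  3  7  4 11  9
dp:     1  2  3  3  3  4  2  3  4  4  5  5
Maximum dp value is 5.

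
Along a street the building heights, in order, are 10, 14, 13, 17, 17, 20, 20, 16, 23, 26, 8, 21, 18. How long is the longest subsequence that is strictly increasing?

6

Track the smallest tail for each achievable length (strict):
10 → extends → [10]
14 → extends → [10, 14]
13 → replaces 14 → [10, 13]
17 → extends → [10, 13, 17]
17 → already a tail → [10, 13, 17]
20 → extends → [10, 13, 17, 20]
20 → already a tail → [10, 13, 17, 20]
16 → replaces 17 → [10, 13, 16, 20]
23 → extends → [10, 13, 16, 20, 23]
26 → extends → [10, 13, 16, 20, 23, 26]
8 → replaces 10 → [8, 13, 16, 20, 23, 26]
21 → replaces 23 → [8, 13, 16, 20, 21, 26]
18 → replaces 20 → [8, 13, 16, 18, 21, 26]
Six tails, so the longest strictly increasing subsequence has length 6 (e.g. 10, 14, 17, 20, 23, 26).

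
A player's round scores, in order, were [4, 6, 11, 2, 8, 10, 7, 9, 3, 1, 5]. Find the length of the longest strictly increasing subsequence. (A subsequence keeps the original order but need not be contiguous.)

Track the smallest tail for each achievable length (strict):
4 → extends → [4]
6 → extends → [4, 6]
11 → extends → [4, 6, 11]
2 → replaces 4 → [2, 6, 11]
8 → replaces 11 → [2, 6, 8]
10 → extends → [2, 6, 8, 10]
7 → replaces 8 → [2, 6, 7, 10]
9 → replaces 10 → [2, 6, 7, 9]
3 → replaces 6 → [2, 3, 7, 9]
1 → replaces 2 → [1, 3, 7, 9]
5 → replaces 7 → [1, 3, 5, 9]
Four tails, so the longest strictly increasing subsequence has length 4 (e.g. 4, 6, 8, 10).

4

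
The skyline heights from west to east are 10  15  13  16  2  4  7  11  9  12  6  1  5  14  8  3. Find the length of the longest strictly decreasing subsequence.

7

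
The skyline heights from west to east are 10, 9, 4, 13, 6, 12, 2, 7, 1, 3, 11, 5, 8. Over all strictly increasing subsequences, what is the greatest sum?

Let S[i] be the best sum of a strictly increasing subsequence ending at i:
i:      1  2  3  4  5  6  7  8  9 10 11 12 13
a[i]:  10  9  4 13  6 12  2  7  1  3 11  5  8
S:     10  9  4 23 10 22  2 17  1  5 28 10 25
Maximum is 28 (e.g. 4 + 6 + 7 + 11).

28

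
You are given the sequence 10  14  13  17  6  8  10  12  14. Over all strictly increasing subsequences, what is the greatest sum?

50

Let S[i] be the best sum of a strictly increasing subsequence ending at i:
i:      1  2  3  4  5  6  7  8  9
a[i]:  10 14 13 17  6  8 10 12 14
S:     10 24 23 41  6 14 24 36 50
Maximum is 50 (e.g. 6 + 8 + 10 + 12 + 14).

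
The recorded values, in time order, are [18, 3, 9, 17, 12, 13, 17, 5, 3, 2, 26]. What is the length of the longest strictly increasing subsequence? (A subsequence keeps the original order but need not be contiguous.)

Track the smallest tail for each achievable length (strict):
18 → extends → [18]
3 → replaces 18 → [3]
9 → extends → [3, 9]
17 → extends → [3, 9, 17]
12 → replaces 17 → [3, 9, 12]
13 → extends → [3, 9, 12, 13]
17 → extends → [3, 9, 12, 13, 17]
5 → replaces 9 → [3, 5, 12, 13, 17]
3 → already a tail → [3, 5, 12, 13, 17]
2 → replaces 3 → [2, 5, 12, 13, 17]
26 → extends → [2, 5, 12, 13, 17, 26]
Six tails, so the longest strictly increasing subsequence has length 6 (e.g. 3, 9, 12, 13, 17, 26).

6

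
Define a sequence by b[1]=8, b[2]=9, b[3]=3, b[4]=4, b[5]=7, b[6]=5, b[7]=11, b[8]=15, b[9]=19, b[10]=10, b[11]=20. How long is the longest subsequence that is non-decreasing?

Track the smallest tail for each achievable length (allowing ties):
8 → extends → [8]
9 → extends → [8, 9]
3 → replaces 8 → [3, 9]
4 → replaces 9 → [3, 4]
7 → extends → [3, 4, 7]
5 → replaces 7 → [3, 4, 5]
11 → extends → [3, 4, 5, 11]
15 → extends → [3, 4, 5, 11, 15]
19 → extends → [3, 4, 5, 11, 15, 19]
10 → replaces 11 → [3, 4, 5, 10, 15, 19]
20 → extends → [3, 4, 5, 10, 15, 19, 20]
Seven tails, so the longest non-decreasing subsequence has length 7 (e.g. 3, 4, 7, 11, 15, 19, 20).

7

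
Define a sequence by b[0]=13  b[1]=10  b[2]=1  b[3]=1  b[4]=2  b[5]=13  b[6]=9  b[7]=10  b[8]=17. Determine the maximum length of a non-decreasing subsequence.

Let dp[i] be the length of the longest such subsequence ending at index i:
i:      0  1  2  3  4  5  6  7  8
b[i]:  13 10  1  1  2 13  9 10 17
dp:     1  1  1  2  3  4  4  5  6
Maximum dp value is 6.

6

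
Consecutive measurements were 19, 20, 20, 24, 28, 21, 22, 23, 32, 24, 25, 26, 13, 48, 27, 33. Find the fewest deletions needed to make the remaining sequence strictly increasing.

6

Fewest deletions = n − (longest strictly increasing subsequence).
i:      1  2  3  4  5  6  7  8  9 10 11 12 13 14 15 16
a[i]:  19 20 20 24 28 21 22 23 32 24 25 26 13 48 27 33
dp:     1  2  2  3  4  3  4  5  6  6  7  8  1  9  9 10
max dp = 10, so deletions = 16 − 10 = 6.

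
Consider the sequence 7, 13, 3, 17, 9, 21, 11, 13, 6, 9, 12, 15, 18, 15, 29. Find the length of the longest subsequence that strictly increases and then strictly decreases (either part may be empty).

inc[i] = longest strictly increasing subsequence ending at i; dec[i] = longest strictly decreasing subsequence starting at i:
i:      1  2  3  4  5  6  7  8  9 10 11 12 13 14 15
a[i]:   7 13  3 17  9 21 11 13  6  9 12 15 18 15 29
inc:    1  2  1  3  2  4  3  4  2  3  4  5  6  5  7
dec:    2  3  1  3  2  3  2  2  1  1  1  1  2  1  1
Best peak at i=13 (value 18): inc=6, dec=2, length 6+2−1 = 7.

7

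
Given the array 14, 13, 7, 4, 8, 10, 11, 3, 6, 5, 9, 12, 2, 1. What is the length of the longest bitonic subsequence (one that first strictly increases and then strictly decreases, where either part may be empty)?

inc[i] = longest strictly increasing subsequence ending at i; dec[i] = longest strictly decreasing subsequence starting at i:
i:      1  2  3  4  5  6  7  8  9 10 11 12 13 14
a[i]:  14 13  7  4  8 10 11  3  6  5  9 12  2  1
inc:    1  1  1  1  2  3  4  1  2  2  3  5  1  1
dec:    7  6  5  4  5  5  5  3  4  3  3  3  2  1
Best peak at i=7 (value 11): inc=4, dec=5, length 4+5−1 = 8.

8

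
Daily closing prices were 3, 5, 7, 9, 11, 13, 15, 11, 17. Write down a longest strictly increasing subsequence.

Patience tails give the LIS length; then backtrack through the dp parents:
3 → extends → [3]
5 → extends → [3, 5]
7 → extends → [3, 5, 7]
9 → extends → [3, 5, 7, 9]
11 → extends → [3, 5, 7, 9, 11]
13 → extends → [3, 5, 7, 9, 11, 13]
15 → extends → [3, 5, 7, 9, 11, 13, 15]
11 → already a tail → [3, 5, 7, 9, 11, 13, 15]
17 → extends → [3, 5, 7, 9, 11, 13, 15, 17]
Length 8; one witness is 3, 5, 7, 9, 11, 13, 15, 17.

3, 5, 7, 9, 11, 13, 15, 17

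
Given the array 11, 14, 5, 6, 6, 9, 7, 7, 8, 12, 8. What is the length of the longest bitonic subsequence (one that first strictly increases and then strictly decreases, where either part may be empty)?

inc[i] = longest strictly increasing subsequence ending at i; dec[i] = longest strictly decreasing subsequence starting at i:
i:      1  2  3  4  5  6  7  8  9 10 11
a[i]:  11 14  5  6  6  9  7  7  8 12  8
inc:    1  2  1  2  2  3  3  3  4  5  4
dec:    3  3  1  1  1  2  1  1  1  2  1
Best peak at i=10 (value 12): inc=5, dec=2, length 5+2−1 = 6.

6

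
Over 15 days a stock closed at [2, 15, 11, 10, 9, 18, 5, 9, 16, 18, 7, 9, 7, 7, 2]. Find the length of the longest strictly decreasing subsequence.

6

Negate each value so 'decreasing' becomes 'increasing', then run patience tails on the negated sequence:
-2 → extends → [-2]
-15 → replaces -2 → [-15]
-11 → extends → [-15, -11]
-10 → extends → [-15, -11, -10]
-9 → extends → [-15, -11, -10, -9]
-18 → replaces -15 → [-18, -11, -10, -9]
-5 → extends → [-18, -11, -10, -9, -5]
-9 → already a tail → [-18, -11, -10, -9, -5]
-16 → replaces -11 → [-18, -16, -10, -9, -5]
-18 → already a tail → [-18, -16, -10, -9, -5]
-7 → replaces -5 → [-18, -16, -10, -9, -7]
-9 → already a tail → [-18, -16, -10, -9, -7]
-7 → already a tail → [-18, -16, -10, -9, -7]
-7 → already a tail → [-18, -16, -10, -9, -7]
-2 → extends → [-18, -16, -10, -9, -7, -2]
Six tails, so the longest strictly decreasing subsequence of the original has length 6.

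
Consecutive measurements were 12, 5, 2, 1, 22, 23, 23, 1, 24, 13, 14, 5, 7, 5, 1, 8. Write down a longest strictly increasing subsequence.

Patience tails give the LIS length; then backtrack through the dp parents:
12 → extends → [12]
5 → replaces 12 → [5]
2 → replaces 5 → [2]
1 → replaces 2 → [1]
22 → extends → [1, 22]
23 → extends → [1, 22, 23]
23 → already a tail → [1, 22, 23]
1 → already a tail → [1, 22, 23]
24 → extends → [1, 22, 23, 24]
13 → replaces 22 → [1, 13, 23, 24]
14 → replaces 23 → [1, 13, 14, 24]
5 → replaces 13 → [1, 5, 14, 24]
7 → replaces 14 → [1, 5, 7, 24]
5 → already a tail → [1, 5, 7, 24]
1 → already a tail → [1, 5, 7, 24]
8 → replaces 24 → [1, 5, 7, 8]
Length 4; one witness is 12, 22, 23, 24.

12, 22, 23, 24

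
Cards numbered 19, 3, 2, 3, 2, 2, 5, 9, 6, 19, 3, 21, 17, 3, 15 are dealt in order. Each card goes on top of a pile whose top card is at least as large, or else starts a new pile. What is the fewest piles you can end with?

6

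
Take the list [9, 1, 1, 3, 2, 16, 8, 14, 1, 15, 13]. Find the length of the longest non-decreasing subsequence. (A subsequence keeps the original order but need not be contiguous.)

6

Track the smallest tail for each achievable length (allowing ties):
9 → extends → [9]
1 → replaces 9 → [1]
1 → extends → [1, 1]
3 → extends → [1, 1, 3]
2 → replaces 3 → [1, 1, 2]
16 → extends → [1, 1, 2, 16]
8 → replaces 16 → [1, 1, 2, 8]
14 → extends → [1, 1, 2, 8, 14]
1 → replaces 2 → [1, 1, 1, 8, 14]
15 → extends → [1, 1, 1, 8, 14, 15]
13 → replaces 14 → [1, 1, 1, 8, 13, 15]
Six tails, so the longest non-decreasing subsequence has length 6 (e.g. 1, 1, 3, 8, 14, 15).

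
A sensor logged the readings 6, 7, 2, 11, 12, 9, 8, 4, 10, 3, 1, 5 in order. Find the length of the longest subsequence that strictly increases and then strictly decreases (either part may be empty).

inc[i] = longest strictly increasing subsequence ending at i; dec[i] = longest strictly decreasing subsequence starting at i:
i:      1  2  3  4  5  6  7  8  9 10 11 12
a[i]:   6  7  2 11 12  9  8  4 10  3  1  5
inc:    1  2  1  3  4  3  3  2  4  2  1  3
dec:    4  4  2  6  6  5  4  3  3  2  1  1
Best peak at i=5 (value 12): inc=4, dec=6, length 4+6−1 = 9.

9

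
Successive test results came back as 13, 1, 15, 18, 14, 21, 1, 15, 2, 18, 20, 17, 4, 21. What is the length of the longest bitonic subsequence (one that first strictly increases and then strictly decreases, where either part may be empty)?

7

inc[i] = longest strictly increasing subsequence ending at i; dec[i] = longest strictly decreasing subsequence starting at i:
i:      1  2  3  4  5  6  7  8  9 10 11 12 13 14
a[i]:  13  1 15 18 14 21  1 15  2 18 20 17  4 21
inc:    1  1  2  3  2  4  1  3  2  4  5  4  3  6
dec:    2  1  3  3  2  4  1  2  1  3  3  2  1  1
Best peak at i=6 (value 21): inc=4, dec=4, length 4+4−1 = 7.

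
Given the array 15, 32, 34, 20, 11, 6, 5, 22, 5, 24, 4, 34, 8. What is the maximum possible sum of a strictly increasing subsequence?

Let S[i] be the best sum of a strictly increasing subsequence ending at i:
i:       1   2   3   4   5   6   7   8   9  10  11  12  13
a[i]:   15  32  34  20  11   6   5  22   5  24   4  34   8
S:      15  47  81  35  11   6   5  57   5  81   4 115  14
Maximum is 115 (e.g. 15 + 20 + 22 + 24 + 34).

115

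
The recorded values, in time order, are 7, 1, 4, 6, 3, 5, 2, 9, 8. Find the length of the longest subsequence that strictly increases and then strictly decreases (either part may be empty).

inc[i] = longest strictly increasing subsequence ending at i; dec[i] = longest strictly decreasing subsequence starting at i:
i:     1 2 3 4 5 6 7 8 9
a[i]:  7 1 4 6 3 5 2 9 8
inc:   1 1 2 3 2 3 2 4 4
dec:   4 1 3 3 2 2 1 2 1
Best peak at i=4 (value 6): inc=3, dec=3, length 3+3−1 = 5.

5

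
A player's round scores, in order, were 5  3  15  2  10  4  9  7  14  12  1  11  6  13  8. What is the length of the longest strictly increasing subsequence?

Track the smallest tail for each achievable length (strict):
5 → extends → [5]
3 → replaces 5 → [3]
15 → extends → [3, 15]
2 → replaces 3 → [2, 15]
10 → replaces 15 → [2, 10]
4 → replaces 10 → [2, 4]
9 → extends → [2, 4, 9]
7 → replaces 9 → [2, 4, 7]
14 → extends → [2, 4, 7, 14]
12 → replaces 14 → [2, 4, 7, 12]
1 → replaces 2 → [1, 4, 7, 12]
11 → replaces 12 → [1, 4, 7, 11]
6 → replaces 7 → [1, 4, 6, 11]
13 → extends → [1, 4, 6, 11, 13]
8 → replaces 11 → [1, 4, 6, 8, 13]
Five tails, so the longest strictly increasing subsequence has length 5 (e.g. 3, 4, 9, 12, 13).

5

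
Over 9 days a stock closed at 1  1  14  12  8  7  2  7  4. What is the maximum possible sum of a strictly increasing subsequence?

15

Let S[i] be the best sum of a strictly increasing subsequence ending at i:
i:      1  2  3  4  5  6  7  8  9
a[i]:   1  1 14 12  8  7  2  7  4
S:      1  1 15 13  9  8  3 10  7
Maximum is 15 (e.g. 1 + 14).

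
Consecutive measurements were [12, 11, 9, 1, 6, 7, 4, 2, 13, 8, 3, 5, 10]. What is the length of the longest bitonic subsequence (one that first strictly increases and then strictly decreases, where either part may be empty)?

6

inc[i] = longest strictly increasing subsequence ending at i; dec[i] = longest strictly decreasing subsequence starting at i:
i:      1  2  3  4  5  6  7  8  9 10 11 12 13
a[i]:  12 11  9  1  6  7  4  2 13  8  3  5 10
inc:    1  1  1  1  2  3  2  2  4  4  3  4  5
dec:    6  5  4  1  3  3  2  1  3  2  1  1  1
Best peak at i=1 (value 12): inc=1, dec=6, length 1+6−1 = 6.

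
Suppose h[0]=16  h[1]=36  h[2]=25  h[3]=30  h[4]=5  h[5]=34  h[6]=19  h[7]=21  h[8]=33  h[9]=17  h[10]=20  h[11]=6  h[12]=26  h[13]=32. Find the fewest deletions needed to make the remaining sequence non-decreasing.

9

Fewest deletions = n − (longest non-decreasing subsequence).
Patience tails:
16 → extends → [16]
36 → extends → [16, 36]
25 → replaces 36 → [16, 25]
30 → extends → [16, 25, 30]
5 → replaces 16 → [5, 25, 30]
34 → extends → [5, 25, 30, 34]
19 → replaces 25 → [5, 19, 30, 34]
21 → replaces 30 → [5, 19, 21, 34]
33 → replaces 34 → [5, 19, 21, 33]
17 → replaces 19 → [5, 17, 21, 33]
20 → replaces 21 → [5, 17, 20, 33]
6 → replaces 17 → [5, 6, 20, 33]
26 → replaces 33 → [5, 6, 20, 26]
32 → extends → [5, 6, 20, 26, 32]
Longest non-decreasing subsequence has length 5, so deletions = 14 − 5 = 9.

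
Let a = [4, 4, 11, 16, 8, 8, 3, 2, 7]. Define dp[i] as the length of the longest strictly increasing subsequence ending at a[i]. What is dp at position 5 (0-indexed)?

dp[i] = 1 + max{dp[j] : j<i, a[j]<a[i]} (or 1 if no such j):
i:      0  1  2  3  4  5  6  7  8
a[i]:   4  4 11 16  8  8  3  2  7
dp:     1  1  2  3  2  2  1  1  2
At index 5 the value is 2.

2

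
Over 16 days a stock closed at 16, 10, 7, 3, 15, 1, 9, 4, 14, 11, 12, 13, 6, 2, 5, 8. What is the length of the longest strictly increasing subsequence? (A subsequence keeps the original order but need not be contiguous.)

5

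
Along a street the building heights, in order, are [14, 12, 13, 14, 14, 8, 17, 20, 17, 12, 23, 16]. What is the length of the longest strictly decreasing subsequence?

3

Negate each value so 'decreasing' becomes 'increasing', then run patience tails on the negated sequence:
-14 → extends → [-14]
-12 → extends → [-14, -12]
-13 → replaces -12 → [-14, -13]
-14 → already a tail → [-14, -13]
-14 → already a tail → [-14, -13]
-8 → extends → [-14, -13, -8]
-17 → replaces -14 → [-17, -13, -8]
-20 → replaces -17 → [-20, -13, -8]
-17 → replaces -13 → [-20, -17, -8]
-12 → replaces -8 → [-20, -17, -12]
-23 → replaces -20 → [-23, -17, -12]
-16 → replaces -12 → [-23, -17, -16]
Three tails, so the longest strictly decreasing subsequence of the original has length 3.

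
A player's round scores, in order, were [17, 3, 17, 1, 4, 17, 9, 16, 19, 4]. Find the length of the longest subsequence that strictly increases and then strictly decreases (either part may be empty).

inc[i] = longest strictly increasing subsequence ending at i; dec[i] = longest strictly decreasing subsequence starting at i:
i:      1  2  3  4  5  6  7  8  9 10
a[i]:  17  3 17  1  4 17  9 16 19  4
inc:    1  1  2  1  2  3  3  4  5  2
dec:    3  2  3  1  1  3  2  2  2  1
Best peak at i=9 (value 19): inc=5, dec=2, length 5+2−1 = 6.

6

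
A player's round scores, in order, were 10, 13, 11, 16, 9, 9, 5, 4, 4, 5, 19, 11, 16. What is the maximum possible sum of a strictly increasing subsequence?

58

Let S[i] be the best sum of a strictly increasing subsequence ending at i:
i:      1  2  3  4  5  6  7  8  9 10 11 12 13
a[i]:  10 13 11 16  9  9  5  4  4  5 19 11 16
S:     10 23 21 39  9  9  5  4  4  9 58 21 39
Maximum is 58 (e.g. 10 + 13 + 16 + 19).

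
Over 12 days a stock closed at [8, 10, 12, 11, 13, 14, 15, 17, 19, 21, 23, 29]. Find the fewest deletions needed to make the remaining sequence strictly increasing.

1

Fewest deletions = n − (longest strictly increasing subsequence).
i:      1  2  3  4  5  6  7  8  9 10 11 12
a[i]:   8 10 12 11 13 14 15 17 19 21 23 29
dp:     1  2  3  3  4  5  6  7  8  9 10 11
max dp = 11, so deletions = 12 − 11 = 1.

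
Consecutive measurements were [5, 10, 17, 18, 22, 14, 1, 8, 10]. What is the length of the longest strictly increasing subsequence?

5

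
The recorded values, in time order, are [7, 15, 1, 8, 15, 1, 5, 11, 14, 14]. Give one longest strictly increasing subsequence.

Patience tails give the LIS length; then backtrack through the dp parents:
7 → extends → [7]
15 → extends → [7, 15]
1 → replaces 7 → [1, 15]
8 → replaces 15 → [1, 8]
15 → extends → [1, 8, 15]
1 → already a tail → [1, 8, 15]
5 → replaces 8 → [1, 5, 15]
11 → replaces 15 → [1, 5, 11]
14 → extends → [1, 5, 11, 14]
14 → already a tail → [1, 5, 11, 14]
Length 4; one witness is 7, 8, 11, 14.

7, 8, 11, 14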